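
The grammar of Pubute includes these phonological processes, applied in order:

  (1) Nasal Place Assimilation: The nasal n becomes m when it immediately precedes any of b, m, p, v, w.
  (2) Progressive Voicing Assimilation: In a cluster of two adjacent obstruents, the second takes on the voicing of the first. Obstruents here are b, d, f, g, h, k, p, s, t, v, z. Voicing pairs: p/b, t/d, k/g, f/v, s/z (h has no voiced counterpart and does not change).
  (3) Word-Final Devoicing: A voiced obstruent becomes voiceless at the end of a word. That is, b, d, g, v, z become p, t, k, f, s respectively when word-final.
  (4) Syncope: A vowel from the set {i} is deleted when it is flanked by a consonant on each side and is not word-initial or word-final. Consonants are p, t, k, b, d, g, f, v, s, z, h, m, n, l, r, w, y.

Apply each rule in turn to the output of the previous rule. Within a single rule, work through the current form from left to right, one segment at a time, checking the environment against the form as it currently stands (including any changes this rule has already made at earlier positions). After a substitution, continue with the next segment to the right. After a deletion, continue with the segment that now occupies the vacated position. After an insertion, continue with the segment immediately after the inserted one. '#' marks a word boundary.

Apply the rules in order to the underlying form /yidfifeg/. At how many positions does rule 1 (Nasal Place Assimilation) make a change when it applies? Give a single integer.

0

(1) Nasal Place Assimilation: no change — [yidfifeg]
(2) Progressive Voicing Assimilation: [yidfifeg] → [yidvifeg]
(3) Word-Final Devoicing: [yidvifeg] → [yidvifek]
(4) Syncope: [yidvifek] → [ydvfek]
Rule 1 changed 0 position(s).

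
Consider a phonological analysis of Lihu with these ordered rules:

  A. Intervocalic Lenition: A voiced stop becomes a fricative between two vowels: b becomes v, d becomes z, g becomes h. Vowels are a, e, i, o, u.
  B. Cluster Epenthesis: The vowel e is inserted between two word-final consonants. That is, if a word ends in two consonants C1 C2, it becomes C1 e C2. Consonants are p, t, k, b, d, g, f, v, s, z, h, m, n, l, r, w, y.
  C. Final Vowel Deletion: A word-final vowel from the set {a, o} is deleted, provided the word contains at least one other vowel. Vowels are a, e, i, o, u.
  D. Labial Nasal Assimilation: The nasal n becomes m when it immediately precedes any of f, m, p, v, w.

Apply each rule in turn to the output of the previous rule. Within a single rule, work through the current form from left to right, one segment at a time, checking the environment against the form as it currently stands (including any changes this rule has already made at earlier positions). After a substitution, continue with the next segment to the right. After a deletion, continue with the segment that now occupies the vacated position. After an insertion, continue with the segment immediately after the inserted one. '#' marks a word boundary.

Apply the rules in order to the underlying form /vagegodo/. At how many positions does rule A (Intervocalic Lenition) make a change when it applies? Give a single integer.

3

A Intervocalic Lenition: [vagegodo] → [vahehozo]
B Cluster Epenthesis: no change — [vahehozo]
C Final Vowel Deletion: [vahehozo] → [vahehoz]
D Labial Nasal Assimilation: no change — [vahehoz]
Rule A changed 3 position(s).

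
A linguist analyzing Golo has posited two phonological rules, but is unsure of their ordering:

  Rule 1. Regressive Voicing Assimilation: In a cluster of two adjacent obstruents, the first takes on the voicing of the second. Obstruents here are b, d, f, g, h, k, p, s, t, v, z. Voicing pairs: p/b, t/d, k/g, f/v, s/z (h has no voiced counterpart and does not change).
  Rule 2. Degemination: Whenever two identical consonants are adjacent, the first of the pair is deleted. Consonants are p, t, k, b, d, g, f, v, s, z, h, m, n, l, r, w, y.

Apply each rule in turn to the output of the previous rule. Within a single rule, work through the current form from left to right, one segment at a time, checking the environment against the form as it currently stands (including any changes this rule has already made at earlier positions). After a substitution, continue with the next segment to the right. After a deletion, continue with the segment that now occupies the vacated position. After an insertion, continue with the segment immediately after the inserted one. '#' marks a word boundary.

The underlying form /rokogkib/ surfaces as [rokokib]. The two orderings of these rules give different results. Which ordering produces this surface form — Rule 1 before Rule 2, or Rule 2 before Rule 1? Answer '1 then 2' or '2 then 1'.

Order 1 then 2:
  1 Regressive Voicing Assimilation: [rokogkib] → [rokokkib]
  2 Degemination: [rokokkib] → [rokokib]
  result: [rokokib]
Order 2 then 1:
  2 Degemination: no change — [rokogkib]
  1 Regressive Voicing Assimilation: [rokogkib] → [rokokkib]
  result: [rokokkib]

1 then 2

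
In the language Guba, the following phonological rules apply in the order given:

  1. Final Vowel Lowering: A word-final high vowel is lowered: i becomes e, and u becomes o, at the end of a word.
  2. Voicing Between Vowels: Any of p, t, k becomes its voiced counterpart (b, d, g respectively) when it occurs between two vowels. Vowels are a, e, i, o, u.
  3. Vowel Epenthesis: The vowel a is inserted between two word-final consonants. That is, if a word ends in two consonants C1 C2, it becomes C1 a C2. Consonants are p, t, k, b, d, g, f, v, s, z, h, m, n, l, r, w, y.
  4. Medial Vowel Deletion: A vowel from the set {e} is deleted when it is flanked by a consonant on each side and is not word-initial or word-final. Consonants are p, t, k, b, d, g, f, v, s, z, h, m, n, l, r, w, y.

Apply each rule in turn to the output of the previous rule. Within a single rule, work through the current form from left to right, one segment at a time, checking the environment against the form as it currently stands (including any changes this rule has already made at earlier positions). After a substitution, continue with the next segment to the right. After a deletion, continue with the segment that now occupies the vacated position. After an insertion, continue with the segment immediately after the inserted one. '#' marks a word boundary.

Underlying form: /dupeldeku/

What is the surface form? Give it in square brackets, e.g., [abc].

1 Final Vowel Lowering: [dupeldeku] → [dupeldeko]
2 Voicing Between Vowels: [dupeldeko] → [dubeldego]
3 Vowel Epenthesis: no change — [dubeldego]
4 Medial Vowel Deletion: [dubeldego] → [dubldgo]

[dubldgo]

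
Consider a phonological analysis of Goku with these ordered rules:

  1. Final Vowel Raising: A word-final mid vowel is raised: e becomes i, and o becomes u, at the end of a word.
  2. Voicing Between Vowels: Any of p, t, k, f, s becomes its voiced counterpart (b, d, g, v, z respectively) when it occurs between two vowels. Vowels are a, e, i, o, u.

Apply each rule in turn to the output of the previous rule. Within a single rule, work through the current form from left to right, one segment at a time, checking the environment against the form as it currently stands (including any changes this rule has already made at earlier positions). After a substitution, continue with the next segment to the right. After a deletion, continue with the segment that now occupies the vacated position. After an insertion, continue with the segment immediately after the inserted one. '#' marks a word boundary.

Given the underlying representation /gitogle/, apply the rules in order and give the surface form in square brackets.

[gidogli]

1 Final Vowel Raising: [gitogle] → [gitogli]
2 Voicing Between Vowels: [gitogli] → [gidogli]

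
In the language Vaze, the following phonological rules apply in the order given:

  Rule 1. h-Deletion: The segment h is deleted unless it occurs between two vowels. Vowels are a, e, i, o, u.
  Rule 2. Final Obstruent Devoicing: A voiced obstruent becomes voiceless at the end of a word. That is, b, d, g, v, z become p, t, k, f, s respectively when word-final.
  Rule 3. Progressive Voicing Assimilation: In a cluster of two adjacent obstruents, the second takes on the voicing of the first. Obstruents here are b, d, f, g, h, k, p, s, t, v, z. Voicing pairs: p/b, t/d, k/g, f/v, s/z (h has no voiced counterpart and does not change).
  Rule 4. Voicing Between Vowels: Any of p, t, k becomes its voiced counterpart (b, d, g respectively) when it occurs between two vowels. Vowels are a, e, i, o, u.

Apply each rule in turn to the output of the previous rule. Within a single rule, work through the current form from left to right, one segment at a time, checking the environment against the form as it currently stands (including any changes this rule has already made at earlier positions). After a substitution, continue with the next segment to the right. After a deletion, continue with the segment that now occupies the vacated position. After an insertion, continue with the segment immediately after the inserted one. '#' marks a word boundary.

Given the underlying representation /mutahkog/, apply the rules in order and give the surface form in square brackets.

Rule 1 h-Deletion: [mutahkog] → [mutakog]
Rule 2 Final Obstruent Devoicing: [mutakog] → [mutakok]
Rule 3 Progressive Voicing Assimilation: no change — [mutakok]
Rule 4 Voicing Between Vowels: [mutakok] → [mudagok]

[mudagok]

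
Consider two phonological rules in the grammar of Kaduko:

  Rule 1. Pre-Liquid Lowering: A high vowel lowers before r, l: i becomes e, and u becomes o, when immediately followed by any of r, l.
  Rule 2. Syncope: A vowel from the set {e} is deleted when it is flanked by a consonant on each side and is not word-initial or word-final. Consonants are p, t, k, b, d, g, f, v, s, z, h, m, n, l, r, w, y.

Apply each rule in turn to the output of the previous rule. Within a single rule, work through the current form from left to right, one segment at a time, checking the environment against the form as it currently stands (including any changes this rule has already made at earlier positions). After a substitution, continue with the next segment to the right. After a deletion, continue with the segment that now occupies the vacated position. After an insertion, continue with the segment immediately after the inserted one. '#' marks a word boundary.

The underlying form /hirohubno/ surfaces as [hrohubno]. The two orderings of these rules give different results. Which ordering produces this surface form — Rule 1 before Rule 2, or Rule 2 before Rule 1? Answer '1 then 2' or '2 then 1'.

1 then 2

Order 1 then 2:
  1 Pre-Liquid Lowering: [hirohubno] → [herohubno]
  2 Syncope: [herohubno] → [hrohubno]
  result: [hrohubno]
Order 2 then 1:
  2 Syncope: no change — [hirohubno]
  1 Pre-Liquid Lowering: [hirohubno] → [herohubno]
  result: [herohubno]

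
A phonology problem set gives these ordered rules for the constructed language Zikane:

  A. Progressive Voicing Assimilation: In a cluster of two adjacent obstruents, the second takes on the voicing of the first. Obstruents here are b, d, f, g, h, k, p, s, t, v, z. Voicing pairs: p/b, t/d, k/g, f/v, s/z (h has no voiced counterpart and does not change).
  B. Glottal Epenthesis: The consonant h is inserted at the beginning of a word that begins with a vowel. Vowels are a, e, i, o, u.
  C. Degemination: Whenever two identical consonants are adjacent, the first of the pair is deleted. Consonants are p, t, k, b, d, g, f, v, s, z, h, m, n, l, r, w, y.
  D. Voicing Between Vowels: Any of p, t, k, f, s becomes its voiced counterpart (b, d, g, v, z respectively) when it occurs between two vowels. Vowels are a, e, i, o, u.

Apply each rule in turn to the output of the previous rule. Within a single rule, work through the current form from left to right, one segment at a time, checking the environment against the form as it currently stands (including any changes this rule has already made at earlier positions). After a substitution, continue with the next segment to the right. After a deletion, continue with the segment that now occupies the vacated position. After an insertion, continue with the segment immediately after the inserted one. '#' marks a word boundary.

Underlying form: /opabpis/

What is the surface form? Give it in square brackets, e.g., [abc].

[hobabis]

A Progressive Voicing Assimilation: [opabpis] → [opabbis]
B Glottal Epenthesis: [opabbis] → [hopabbis]
C Degemination: [hopabbis] → [hopabis]
D Voicing Between Vowels: [hopabis] → [hobabis]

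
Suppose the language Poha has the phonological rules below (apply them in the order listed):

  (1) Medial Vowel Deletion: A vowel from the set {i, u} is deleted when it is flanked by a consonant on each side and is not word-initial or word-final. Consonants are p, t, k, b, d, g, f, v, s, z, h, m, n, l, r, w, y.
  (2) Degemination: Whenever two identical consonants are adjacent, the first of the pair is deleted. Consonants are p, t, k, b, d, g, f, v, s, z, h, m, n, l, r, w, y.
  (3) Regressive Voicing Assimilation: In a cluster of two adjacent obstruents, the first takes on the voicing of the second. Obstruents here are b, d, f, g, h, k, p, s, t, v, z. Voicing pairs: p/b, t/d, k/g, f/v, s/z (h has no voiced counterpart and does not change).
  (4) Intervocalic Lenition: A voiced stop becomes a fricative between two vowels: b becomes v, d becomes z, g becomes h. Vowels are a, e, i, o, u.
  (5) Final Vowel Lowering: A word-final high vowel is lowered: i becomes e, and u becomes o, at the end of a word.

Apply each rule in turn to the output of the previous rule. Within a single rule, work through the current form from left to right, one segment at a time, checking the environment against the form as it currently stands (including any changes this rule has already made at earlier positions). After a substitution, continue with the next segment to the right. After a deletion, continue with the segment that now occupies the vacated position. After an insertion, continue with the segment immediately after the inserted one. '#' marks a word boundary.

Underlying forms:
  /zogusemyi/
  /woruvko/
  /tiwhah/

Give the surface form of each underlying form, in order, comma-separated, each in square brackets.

[zoksemye], [worfko], [twhah]

/zogusemyi/:
  (1) Medial Vowel Deletion: [zogusemyi] → [zogsemyi]
  (2) Degemination: no change — [zogsemyi]
  (3) Regressive Voicing Assimilation: [zogsemyi] → [zoksemyi]
  (4) Intervocalic Lenition: no change — [zoksemyi]
  (5) Final Vowel Lowering: [zoksemyi] → [zoksemye]
/woruvko/:
  (1) Medial Vowel Deletion: [woruvko] → [worvko]
  (2) Degemination: no change — [worvko]
  (3) Regressive Voicing Assimilation: [worvko] → [worfko]
  (4) Intervocalic Lenition: no change — [worfko]
  (5) Final Vowel Lowering: no change — [worfko]
/tiwhah/:
  (1) Medial Vowel Deletion: [tiwhah] → [twhah]
  (2) Degemination: no change — [twhah]
  (3) Regressive Voicing Assimilation: no change — [twhah]
  (4) Intervocalic Lenition: no change — [twhah]
  (5) Final Vowel Lowering: no change — [twhah]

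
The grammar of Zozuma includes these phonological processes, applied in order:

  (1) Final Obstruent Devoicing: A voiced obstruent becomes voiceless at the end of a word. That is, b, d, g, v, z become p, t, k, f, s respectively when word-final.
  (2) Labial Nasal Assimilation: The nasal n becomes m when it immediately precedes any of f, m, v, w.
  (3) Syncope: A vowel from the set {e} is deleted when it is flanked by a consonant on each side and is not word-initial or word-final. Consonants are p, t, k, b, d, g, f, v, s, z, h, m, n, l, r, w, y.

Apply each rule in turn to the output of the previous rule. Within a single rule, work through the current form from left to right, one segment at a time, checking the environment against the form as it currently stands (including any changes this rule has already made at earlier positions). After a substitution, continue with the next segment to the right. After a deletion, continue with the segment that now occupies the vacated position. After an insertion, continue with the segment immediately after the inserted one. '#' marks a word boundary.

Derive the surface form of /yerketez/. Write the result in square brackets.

(1) Final Obstruent Devoicing: [yerketez] → [yerketes]
(2) Labial Nasal Assimilation: no change — [yerketes]
(3) Syncope: [yerketes] → [yrkts]

[yrkts]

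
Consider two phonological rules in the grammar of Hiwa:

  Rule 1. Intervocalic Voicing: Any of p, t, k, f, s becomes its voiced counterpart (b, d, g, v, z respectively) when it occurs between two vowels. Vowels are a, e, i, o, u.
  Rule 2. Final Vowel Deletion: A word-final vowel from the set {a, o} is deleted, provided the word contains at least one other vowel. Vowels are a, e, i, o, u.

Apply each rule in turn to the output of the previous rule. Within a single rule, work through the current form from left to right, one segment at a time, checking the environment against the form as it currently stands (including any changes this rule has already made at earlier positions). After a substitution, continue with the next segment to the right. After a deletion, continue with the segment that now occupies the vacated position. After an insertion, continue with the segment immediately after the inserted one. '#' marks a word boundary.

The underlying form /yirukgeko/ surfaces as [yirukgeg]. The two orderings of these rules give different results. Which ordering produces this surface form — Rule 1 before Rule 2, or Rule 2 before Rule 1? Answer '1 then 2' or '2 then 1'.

Order 1 then 2:
  1 Intervocalic Voicing: [yirukgeko] → [yirukgego]
  2 Final Vowel Deletion: [yirukgego] → [yirukgeg]
  result: [yirukgeg]
Order 2 then 1:
  2 Final Vowel Deletion: [yirukgeko] → [yirukgek]
  1 Intervocalic Voicing: no change — [yirukgek]
  result: [yirukgek]

1 then 2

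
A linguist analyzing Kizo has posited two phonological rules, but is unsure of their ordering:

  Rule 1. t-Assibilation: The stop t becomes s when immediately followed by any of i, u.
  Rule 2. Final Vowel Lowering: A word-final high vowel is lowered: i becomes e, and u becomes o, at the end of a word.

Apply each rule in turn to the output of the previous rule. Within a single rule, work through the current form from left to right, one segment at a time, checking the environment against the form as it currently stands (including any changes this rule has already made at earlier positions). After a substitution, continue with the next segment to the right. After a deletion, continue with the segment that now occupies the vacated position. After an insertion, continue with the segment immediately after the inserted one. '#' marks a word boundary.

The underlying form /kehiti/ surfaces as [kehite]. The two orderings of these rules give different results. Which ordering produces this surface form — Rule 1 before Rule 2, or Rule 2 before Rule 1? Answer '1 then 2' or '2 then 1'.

2 then 1

Order 1 then 2:
  1 t-Assibilation: [kehiti] → [kehisi]
  2 Final Vowel Lowering: [kehisi] → [kehise]
  result: [kehise]
Order 2 then 1:
  2 Final Vowel Lowering: [kehiti] → [kehite]
  1 t-Assibilation: no change — [kehite]
  result: [kehite]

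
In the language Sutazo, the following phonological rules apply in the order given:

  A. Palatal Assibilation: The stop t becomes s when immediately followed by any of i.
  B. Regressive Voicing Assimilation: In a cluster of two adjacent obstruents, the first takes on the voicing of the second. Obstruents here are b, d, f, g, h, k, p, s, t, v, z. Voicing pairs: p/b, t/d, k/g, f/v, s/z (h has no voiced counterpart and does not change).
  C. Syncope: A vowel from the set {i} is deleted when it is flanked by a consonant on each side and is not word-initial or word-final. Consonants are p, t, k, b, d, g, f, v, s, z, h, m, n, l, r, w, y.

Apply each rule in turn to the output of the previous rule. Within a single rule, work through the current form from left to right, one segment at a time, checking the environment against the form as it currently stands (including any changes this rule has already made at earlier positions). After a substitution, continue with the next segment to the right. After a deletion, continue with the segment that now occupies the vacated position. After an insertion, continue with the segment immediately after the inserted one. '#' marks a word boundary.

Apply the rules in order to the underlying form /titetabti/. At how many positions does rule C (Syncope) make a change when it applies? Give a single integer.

1

A Palatal Assibilation: [titetabti] → [sitetabsi]
B Regressive Voicing Assimilation: [sitetabsi] → [sitetapsi]
C Syncope: [sitetapsi] → [stetapsi]
Rule C changed 1 position(s).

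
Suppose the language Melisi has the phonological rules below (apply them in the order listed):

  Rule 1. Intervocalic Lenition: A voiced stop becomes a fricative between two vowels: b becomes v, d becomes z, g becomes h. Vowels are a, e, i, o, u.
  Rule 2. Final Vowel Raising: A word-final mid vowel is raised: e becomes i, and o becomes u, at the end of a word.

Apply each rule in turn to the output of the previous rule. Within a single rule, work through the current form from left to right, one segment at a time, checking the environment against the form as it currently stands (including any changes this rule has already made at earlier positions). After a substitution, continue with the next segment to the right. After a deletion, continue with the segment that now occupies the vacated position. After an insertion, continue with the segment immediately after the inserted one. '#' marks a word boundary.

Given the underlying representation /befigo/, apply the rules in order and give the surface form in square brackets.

Rule 1 Intervocalic Lenition: [befigo] → [befiho]
Rule 2 Final Vowel Raising: [befiho] → [befihu]

[befihu]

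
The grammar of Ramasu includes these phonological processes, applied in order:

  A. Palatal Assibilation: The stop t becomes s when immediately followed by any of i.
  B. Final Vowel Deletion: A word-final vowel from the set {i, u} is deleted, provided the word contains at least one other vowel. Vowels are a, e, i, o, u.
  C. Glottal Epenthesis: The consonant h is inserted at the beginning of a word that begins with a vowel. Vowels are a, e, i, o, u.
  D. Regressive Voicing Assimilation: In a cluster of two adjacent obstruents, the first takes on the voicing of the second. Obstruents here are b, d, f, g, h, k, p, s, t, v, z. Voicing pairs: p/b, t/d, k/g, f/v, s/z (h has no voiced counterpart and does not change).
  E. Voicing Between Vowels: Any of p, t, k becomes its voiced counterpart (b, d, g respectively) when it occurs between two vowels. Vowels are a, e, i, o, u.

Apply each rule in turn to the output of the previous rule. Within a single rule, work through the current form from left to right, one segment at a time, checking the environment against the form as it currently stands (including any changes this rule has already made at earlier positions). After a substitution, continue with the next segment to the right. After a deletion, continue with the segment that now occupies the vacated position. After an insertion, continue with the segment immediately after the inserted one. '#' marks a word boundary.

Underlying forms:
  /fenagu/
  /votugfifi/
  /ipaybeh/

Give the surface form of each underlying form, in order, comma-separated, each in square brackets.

[fenag], [vodukfif], [hibaybeh]

/fenagu/:
  A Palatal Assibilation: no change — [fenagu]
  B Final Vowel Deletion: [fenagu] → [fenag]
  C Glottal Epenthesis: no change — [fenag]
  D Regressive Voicing Assimilation: no change — [fenag]
  E Voicing Between Vowels: no change — [fenag]
/votugfifi/:
  A Palatal Assibilation: no change — [votugfifi]
  B Final Vowel Deletion: [votugfifi] → [votugfif]
  C Glottal Epenthesis: no change — [votugfif]
  D Regressive Voicing Assimilation: [votugfif] → [votukfif]
  E Voicing Between Vowels: [votukfif] → [vodukfif]
/ipaybeh/:
  A Palatal Assibilation: no change — [ipaybeh]
  B Final Vowel Deletion: no change — [ipaybeh]
  C Glottal Epenthesis: [ipaybeh] → [hipaybeh]
  D Regressive Voicing Assimilation: no change — [hipaybeh]
  E Voicing Between Vowels: [hipaybeh] → [hibaybeh]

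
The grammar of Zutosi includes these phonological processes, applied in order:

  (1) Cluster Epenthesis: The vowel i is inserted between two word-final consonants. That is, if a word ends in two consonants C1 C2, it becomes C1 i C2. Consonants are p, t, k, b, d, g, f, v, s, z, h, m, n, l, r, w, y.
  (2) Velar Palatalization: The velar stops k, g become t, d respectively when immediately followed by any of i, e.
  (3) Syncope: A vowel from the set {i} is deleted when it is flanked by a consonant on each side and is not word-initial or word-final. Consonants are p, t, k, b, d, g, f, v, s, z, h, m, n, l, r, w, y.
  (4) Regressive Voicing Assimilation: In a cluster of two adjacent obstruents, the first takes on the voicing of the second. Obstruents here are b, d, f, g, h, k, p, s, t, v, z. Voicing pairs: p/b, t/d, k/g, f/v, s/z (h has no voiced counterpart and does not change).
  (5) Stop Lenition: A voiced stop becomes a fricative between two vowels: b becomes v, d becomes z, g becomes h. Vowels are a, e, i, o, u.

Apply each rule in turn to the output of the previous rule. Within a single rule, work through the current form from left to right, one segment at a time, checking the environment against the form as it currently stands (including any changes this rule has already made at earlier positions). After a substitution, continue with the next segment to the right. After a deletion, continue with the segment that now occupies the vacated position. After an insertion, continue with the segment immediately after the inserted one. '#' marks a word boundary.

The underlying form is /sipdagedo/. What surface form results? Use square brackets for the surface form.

(1) Cluster Epenthesis: no change — [sipdagedo]
(2) Velar Palatalization: [sipdagedo] → [sipdadedo]
(3) Syncope: [sipdadedo] → [spdadedo]
(4) Regressive Voicing Assimilation: [spdadedo] → [sbdadedo]
(5) Stop Lenition: [sbdadedo] → [sbdazezo]

[sbdazezo]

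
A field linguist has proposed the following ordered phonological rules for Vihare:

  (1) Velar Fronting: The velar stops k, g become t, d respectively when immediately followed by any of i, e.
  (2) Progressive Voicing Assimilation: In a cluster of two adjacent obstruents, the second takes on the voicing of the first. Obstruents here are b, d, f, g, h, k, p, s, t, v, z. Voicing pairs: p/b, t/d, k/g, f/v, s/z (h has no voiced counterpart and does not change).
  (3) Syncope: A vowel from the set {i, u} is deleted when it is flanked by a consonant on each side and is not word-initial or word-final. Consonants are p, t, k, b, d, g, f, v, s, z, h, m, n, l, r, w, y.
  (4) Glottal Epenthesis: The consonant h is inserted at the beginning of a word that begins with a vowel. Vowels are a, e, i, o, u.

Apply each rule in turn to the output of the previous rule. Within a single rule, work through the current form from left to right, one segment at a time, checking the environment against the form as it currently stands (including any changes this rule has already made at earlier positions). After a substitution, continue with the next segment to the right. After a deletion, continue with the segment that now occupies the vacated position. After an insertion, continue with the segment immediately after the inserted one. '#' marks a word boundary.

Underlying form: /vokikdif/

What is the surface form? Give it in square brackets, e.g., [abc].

[votktf]

(1) Velar Fronting: [vokikdif] → [votikdif]
(2) Progressive Voicing Assimilation: [votikdif] → [votiktif]
(3) Syncope: [votiktif] → [votktf]
(4) Glottal Epenthesis: no change — [votktf]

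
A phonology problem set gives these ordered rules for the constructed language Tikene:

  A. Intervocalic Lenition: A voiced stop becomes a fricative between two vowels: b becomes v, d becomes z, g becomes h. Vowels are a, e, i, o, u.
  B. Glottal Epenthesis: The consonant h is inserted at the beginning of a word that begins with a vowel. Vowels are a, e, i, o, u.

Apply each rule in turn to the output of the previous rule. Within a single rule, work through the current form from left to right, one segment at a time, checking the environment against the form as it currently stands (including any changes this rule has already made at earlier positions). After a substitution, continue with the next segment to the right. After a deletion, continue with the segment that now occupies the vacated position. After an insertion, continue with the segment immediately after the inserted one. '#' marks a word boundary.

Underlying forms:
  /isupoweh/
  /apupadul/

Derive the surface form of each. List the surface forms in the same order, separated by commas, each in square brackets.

[hisupoweh], [hapupazul]

/isupoweh/:
  A Intervocalic Lenition: no change — [isupoweh]
  B Glottal Epenthesis: [isupoweh] → [hisupoweh]
/apupadul/:
  A Intervocalic Lenition: [apupadul] → [apupazul]
  B Glottal Epenthesis: [apupazul] → [hapupazul]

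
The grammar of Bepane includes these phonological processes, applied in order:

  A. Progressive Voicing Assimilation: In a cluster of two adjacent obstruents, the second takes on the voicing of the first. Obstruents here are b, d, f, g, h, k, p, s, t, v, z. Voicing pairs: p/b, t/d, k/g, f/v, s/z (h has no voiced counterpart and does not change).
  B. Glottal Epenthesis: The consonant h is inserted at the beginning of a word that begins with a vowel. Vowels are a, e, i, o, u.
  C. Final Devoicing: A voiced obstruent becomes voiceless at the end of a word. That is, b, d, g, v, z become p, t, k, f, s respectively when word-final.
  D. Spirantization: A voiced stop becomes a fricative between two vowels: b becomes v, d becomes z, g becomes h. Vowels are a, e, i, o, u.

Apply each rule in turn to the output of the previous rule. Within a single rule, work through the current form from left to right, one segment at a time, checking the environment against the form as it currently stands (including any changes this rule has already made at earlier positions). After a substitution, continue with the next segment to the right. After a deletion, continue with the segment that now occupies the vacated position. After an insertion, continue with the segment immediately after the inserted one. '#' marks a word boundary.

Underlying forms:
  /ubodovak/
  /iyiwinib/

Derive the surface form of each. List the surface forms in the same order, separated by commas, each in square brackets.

/ubodovak/:
  A Progressive Voicing Assimilation: no change — [ubodovak]
  B Glottal Epenthesis: [ubodovak] → [hubodovak]
  C Final Devoicing: no change — [hubodovak]
  D Spirantization: [hubodovak] → [huvozovak]
/iyiwinib/:
  A Progressive Voicing Assimilation: no change — [iyiwinib]
  B Glottal Epenthesis: [iyiwinib] → [hiyiwinib]
  C Final Devoicing: [hiyiwinib] → [hiyiwinip]
  D Spirantization: no change — [hiyiwinip]

[huvozovak], [hiyiwinip]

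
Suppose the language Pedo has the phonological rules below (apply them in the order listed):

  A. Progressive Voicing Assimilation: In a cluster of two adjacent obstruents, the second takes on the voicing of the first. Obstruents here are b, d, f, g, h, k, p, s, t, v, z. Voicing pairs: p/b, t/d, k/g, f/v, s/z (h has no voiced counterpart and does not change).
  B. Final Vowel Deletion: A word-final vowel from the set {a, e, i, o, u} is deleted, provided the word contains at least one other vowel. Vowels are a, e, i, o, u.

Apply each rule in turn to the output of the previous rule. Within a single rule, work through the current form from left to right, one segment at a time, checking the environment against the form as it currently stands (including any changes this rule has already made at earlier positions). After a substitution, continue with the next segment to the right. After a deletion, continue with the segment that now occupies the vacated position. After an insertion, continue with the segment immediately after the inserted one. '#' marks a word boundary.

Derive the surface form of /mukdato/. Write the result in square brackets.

[muktat]

A Progressive Voicing Assimilation: [mukdato] → [muktato]
B Final Vowel Deletion: [muktato] → [muktat]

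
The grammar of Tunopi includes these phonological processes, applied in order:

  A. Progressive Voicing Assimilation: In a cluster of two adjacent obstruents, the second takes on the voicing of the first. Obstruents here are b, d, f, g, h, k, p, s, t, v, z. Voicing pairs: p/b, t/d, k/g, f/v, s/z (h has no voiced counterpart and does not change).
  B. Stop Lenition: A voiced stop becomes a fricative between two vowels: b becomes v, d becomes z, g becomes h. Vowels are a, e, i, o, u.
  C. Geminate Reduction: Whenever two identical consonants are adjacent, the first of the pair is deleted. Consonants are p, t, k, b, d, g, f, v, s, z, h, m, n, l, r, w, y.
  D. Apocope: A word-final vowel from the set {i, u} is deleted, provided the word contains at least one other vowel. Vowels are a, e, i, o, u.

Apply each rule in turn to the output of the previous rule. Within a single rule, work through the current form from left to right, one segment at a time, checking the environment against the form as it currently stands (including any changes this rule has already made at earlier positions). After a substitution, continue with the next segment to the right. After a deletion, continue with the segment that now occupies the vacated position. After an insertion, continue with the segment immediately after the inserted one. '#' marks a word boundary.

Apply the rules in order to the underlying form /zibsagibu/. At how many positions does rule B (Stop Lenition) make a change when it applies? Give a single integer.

A Progressive Voicing Assimilation: [zibsagibu] → [zibzagibu]
B Stop Lenition: [zibzagibu] → [zibzahivu]
C Geminate Reduction: no change — [zibzahivu]
D Apocope: [zibzahivu] → [zibzahiv]
Rule B changed 2 position(s).

2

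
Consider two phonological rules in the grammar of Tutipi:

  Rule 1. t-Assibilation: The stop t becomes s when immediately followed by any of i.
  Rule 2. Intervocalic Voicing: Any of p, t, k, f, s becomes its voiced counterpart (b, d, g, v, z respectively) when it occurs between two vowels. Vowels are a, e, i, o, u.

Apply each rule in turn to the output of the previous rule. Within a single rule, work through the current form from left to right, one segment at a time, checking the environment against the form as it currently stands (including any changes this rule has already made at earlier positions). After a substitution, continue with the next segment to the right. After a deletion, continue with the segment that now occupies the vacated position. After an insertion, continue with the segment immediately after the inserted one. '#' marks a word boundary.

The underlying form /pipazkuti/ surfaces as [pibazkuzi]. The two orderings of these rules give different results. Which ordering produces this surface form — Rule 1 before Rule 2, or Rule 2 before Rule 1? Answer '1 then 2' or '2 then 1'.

1 then 2

Order 1 then 2:
  1 t-Assibilation: [pipazkuti] → [pipazkusi]
  2 Intervocalic Voicing: [pipazkusi] → [pibazkuzi]
  result: [pibazkuzi]
Order 2 then 1:
  2 Intervocalic Voicing: [pipazkuti] → [pibazkudi]
  1 t-Assibilation: no change — [pibazkudi]
  result: [pibazkudi]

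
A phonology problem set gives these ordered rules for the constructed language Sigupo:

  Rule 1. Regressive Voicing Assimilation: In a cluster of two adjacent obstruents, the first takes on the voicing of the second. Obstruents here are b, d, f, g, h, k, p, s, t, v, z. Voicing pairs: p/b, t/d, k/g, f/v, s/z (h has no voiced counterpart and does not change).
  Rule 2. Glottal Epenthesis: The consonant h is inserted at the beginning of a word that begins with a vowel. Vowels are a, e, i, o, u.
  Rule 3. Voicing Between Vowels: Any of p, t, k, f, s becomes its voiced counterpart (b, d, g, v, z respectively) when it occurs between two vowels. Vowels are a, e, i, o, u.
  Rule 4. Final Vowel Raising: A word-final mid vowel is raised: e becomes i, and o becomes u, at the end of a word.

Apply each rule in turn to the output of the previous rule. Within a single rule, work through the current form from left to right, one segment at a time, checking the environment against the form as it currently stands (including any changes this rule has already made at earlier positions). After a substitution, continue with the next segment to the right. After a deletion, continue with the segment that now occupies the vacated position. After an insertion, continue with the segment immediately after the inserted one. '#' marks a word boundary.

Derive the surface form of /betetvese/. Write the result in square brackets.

Rule 1 Regressive Voicing Assimilation: [betetvese] → [betedvese]
Rule 2 Glottal Epenthesis: no change — [betedvese]
Rule 3 Voicing Between Vowels: [betedvese] → [bededveze]
Rule 4 Final Vowel Raising: [bededveze] → [bededvezi]

[bededvezi]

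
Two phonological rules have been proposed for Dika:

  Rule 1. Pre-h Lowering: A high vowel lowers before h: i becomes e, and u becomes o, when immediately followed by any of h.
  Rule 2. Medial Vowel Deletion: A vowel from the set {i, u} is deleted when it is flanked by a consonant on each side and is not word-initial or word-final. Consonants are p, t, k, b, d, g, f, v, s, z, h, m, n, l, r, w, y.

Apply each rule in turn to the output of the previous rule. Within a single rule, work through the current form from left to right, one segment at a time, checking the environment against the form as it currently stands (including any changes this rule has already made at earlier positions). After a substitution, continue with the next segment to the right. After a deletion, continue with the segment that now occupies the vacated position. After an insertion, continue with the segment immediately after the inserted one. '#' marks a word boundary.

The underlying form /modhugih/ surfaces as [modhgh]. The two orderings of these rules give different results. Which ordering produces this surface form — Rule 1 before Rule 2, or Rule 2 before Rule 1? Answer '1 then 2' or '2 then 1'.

2 then 1

Order 1 then 2:
  1 Pre-h Lowering: [modhugih] → [modhugeh]
  2 Medial Vowel Deletion: [modhugeh] → [modhgeh]
  result: [modhgeh]
Order 2 then 1:
  2 Medial Vowel Deletion: [modhugih] → [modhgh]
  1 Pre-h Lowering: no change — [modhgh]
  result: [modhgh]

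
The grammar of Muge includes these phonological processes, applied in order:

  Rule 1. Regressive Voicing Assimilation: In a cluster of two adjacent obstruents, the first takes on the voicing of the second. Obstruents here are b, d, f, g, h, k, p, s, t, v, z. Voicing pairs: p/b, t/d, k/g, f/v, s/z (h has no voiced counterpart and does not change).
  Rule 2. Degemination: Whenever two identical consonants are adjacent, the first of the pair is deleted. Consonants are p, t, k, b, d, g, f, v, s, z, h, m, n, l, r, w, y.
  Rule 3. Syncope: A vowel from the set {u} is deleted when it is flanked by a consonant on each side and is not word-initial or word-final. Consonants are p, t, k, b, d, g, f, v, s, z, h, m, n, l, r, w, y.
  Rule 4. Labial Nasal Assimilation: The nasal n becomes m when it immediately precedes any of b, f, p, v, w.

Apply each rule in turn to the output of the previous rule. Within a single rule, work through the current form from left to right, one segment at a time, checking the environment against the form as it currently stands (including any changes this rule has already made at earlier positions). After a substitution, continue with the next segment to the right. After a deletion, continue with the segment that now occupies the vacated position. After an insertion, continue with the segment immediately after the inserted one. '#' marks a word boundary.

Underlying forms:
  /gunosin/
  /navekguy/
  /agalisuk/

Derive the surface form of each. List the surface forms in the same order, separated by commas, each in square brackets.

[gnosin], [navegy], [agalisk]

/gunosin/:
  Rule 1 Regressive Voicing Assimilation: no change — [gunosin]
  Rule 2 Degemination: no change — [gunosin]
  Rule 3 Syncope: [gunosin] → [gnosin]
  Rule 4 Labial Nasal Assimilation: no change — [gnosin]
/navekguy/:
  Rule 1 Regressive Voicing Assimilation: [navekguy] → [navegguy]
  Rule 2 Degemination: [navegguy] → [naveguy]
  Rule 3 Syncope: [naveguy] → [navegy]
  Rule 4 Labial Nasal Assimilation: no change — [navegy]
/agalisuk/:
  Rule 1 Regressive Voicing Assimilation: no change — [agalisuk]
  Rule 2 Degemination: no change — [agalisuk]
  Rule 3 Syncope: [agalisuk] → [agalisk]
  Rule 4 Labial Nasal Assimilation: no change — [agalisk]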